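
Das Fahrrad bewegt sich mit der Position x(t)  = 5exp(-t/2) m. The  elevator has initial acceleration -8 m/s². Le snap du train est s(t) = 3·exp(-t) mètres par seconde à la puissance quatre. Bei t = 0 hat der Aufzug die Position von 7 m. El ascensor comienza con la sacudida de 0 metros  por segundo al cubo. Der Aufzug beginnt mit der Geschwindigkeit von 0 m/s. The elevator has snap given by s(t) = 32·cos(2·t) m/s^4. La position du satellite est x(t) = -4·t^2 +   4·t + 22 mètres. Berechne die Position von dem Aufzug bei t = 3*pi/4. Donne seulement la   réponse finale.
Die Antwort ist 5.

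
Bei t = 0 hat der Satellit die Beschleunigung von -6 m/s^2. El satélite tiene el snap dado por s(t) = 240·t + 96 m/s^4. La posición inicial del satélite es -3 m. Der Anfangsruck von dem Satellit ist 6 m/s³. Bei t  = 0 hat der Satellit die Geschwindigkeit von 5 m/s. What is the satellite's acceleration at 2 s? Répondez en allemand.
Wir müssen die Stammfunktion unserer Gleichung für den Snap s(t) = 240·t + 96 2-mal finden. Durch Integration von dem Snap und Verwendung der Anfangsbedingung j(0) = 6, erhalten wir j(t) = 120·t^2 + 96·t + 6. Das Integral von dem Ruck ist die Beschleunigung. Mit a(0) = -6 erhalten wir a(t) = 40·t^3 + 48·t^2 + 6·t - 6. Wir haben die Beschleunigung a(t) = 40·t^3 + 48·t^2 + 6·t - 6. Durch Einsetzen von t = 2: a(2) = 518.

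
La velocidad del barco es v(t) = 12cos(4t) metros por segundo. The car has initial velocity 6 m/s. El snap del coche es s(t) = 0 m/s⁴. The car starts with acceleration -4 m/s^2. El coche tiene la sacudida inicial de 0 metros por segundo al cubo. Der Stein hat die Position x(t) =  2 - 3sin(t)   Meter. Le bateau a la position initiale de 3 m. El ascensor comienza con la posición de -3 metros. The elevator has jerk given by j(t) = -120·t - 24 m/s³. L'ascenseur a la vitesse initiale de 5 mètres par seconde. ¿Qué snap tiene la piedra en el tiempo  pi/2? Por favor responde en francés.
Pour résoudre ceci, nous devons prendre 4 dérivées de notre équation de la position x(t) = 2 - 3·sin(t). En prenant d/dt de x(t), nous trouvons v(t) = -3·cos(t). La dérivée de la vitesse donne l'accélération: a(t) = 3·sin(t). En prenant d/dt de a(t), nous trouvons j(t) = 3·cos(t). En dérivant le jerk, nous obtenons le snap: s(t) = -3·sin(t). En utilisant s(t) = -3·sin(t) et en substituant t = pi/2, nous trouvons s = -3.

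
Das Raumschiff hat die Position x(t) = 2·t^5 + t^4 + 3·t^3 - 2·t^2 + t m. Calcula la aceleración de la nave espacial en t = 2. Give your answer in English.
Starting from position x(t) = 2·t^5 + t^4 + 3·t^3 - 2·t^2 + t, we take 2 derivatives. Differentiating position, we get velocity: v(t) = 10·t^4 + 4·t^3 + 9·t^2 - 4·t + 1. Differentiating velocity, we get acceleration: a(t) = 40·t^3 + 12·t^2 + 18·t - 4. We have acceleration a(t) = 40·t^3 + 12·t^2 + 18·t - 4. Substituting t = 2: a(2) = 400.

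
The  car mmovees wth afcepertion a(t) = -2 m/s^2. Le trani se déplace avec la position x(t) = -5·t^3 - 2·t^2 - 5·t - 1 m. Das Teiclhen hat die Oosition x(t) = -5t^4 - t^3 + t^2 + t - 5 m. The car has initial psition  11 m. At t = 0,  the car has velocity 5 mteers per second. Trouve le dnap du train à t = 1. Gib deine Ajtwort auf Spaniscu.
Para resolver esto, necesitamos tomar 4 derivadas de nuestra ecuación de la posición x(t) = -5·t^3 - 2·t^2 - 5·t - 1. Tomando d/dt de x(t), encontramos v(t) = -15·t^2 - 4·t - 5. La derivada de la velocidad da la aceleración: a(t) = -30·t - 4. Derivando la aceleración, obtenemos la sacudida: j(t) = -30. Tomando d/dt de j(t), encontramos s(t) = 0. Tenemos el snap s(t) = 0. Sustituyendo t = 1: s(1) = 0.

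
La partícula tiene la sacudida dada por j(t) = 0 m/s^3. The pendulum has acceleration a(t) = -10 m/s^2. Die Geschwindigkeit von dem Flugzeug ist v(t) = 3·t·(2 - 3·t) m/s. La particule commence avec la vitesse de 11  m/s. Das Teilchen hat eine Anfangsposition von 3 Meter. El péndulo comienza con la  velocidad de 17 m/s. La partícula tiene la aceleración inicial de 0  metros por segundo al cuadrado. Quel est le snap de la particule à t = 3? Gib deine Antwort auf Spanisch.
Debemos derivar nuestra ecuación de la sacudida j(t) = 0 1 vez. Tomando d/dt de j(t), encontramos s(t) = 0. De la ecuación del snap s(t) = 0, sustituimos t = 3 para obtener s = 0.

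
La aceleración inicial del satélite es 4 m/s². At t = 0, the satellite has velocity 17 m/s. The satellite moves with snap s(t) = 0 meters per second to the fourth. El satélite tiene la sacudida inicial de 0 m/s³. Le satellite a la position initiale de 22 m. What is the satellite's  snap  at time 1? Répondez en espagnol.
Tenemos el snap s(t) = 0. Sustituyendo t = 1: s(1) = 0.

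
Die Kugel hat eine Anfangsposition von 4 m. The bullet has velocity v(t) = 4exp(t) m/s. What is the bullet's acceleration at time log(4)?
Starting from velocity v(t) = 4·exp(t), we take 1 derivative. Differentiating velocity, we get acceleration: a(t) = 4·exp(t). From the given acceleration equation a(t) = 4·exp(t), we substitute t = log(4) to get a = 16.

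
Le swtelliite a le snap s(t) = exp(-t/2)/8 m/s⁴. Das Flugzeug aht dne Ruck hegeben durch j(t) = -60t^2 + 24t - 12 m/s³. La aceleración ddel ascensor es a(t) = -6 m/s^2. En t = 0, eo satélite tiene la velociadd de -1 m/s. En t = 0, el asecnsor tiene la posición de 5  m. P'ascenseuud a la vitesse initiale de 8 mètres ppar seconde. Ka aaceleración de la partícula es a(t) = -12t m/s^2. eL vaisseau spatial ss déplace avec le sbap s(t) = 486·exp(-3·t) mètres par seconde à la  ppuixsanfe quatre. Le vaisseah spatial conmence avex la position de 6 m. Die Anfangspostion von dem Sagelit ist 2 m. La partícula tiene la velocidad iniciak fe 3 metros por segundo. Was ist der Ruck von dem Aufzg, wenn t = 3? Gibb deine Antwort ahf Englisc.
We must differentiate our acceleration equation a(t) = -6 1 time. The derivative of acceleration gives jerk: j(t) = 0. We have jerk j(t) = 0. Substituting t = 3: j(3) = 0.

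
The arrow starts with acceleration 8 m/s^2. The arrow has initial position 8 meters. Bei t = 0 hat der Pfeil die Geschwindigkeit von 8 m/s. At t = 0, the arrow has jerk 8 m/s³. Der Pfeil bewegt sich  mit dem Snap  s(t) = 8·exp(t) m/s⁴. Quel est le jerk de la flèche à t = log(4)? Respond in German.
Ausgehend von dem Snap s(t) = 8·exp(t), nehmen wir 1 Integral. Das Integral von dem Snap, mit j(0) = 8, ergibt den Ruck: j(t) = 8·exp(t). Aus der Gleichung für den Ruck j(t) = 8·exp(t), setzen wir t = log(4) ein und erhalten j = 32.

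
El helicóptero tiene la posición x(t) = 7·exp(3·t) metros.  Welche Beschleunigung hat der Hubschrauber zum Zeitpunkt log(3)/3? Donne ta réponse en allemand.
Wir müssen unsere Gleichung für die Position x(t) = 7·exp(3·t) 2-mal ableiten. Durch Ableiten von der Position erhalten wir die Geschwindigkeit: v(t) = 21·exp(3·t). Mit d/dt von v(t) finden wir a(t) = 63·exp(3·t). Mit a(t) = 63·exp(3·t) und Einsetzen von t = log(3)/3, finden wir a = 189.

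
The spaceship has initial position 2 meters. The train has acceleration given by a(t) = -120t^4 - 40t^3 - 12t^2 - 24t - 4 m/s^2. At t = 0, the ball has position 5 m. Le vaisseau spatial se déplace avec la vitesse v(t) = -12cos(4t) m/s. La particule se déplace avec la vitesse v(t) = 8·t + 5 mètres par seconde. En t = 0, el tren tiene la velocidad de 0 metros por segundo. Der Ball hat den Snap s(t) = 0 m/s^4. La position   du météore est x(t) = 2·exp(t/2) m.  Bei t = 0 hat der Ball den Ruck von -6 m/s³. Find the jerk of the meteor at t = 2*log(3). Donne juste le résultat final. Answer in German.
j(2*log(3)) = 3/4.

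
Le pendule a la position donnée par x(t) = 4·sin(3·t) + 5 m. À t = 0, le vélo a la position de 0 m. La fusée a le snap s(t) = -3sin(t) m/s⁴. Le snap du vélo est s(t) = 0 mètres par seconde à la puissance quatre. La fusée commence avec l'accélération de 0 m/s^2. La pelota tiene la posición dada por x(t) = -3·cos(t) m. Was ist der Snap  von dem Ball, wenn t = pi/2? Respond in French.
Pour résoudre ceci, nous devons prendre 4 dérivées de notre équation de la position x(t) = -3·cos(t). En dérivant la position, nous obtenons la vitesse: v(t) = 3·sin(t). En dérivant la vitesse, nous obtenons l'accélération: a(t) = 3·cos(t). En dérivant l'accélération, nous obtenons le jerk: j(t) = -3·sin(t). La dérivée du jerk donne le snap: s(t) = -3·cos(t). De l'équation du snap s(t) = -3·cos(t), nous substituons t = pi/2 pour obtenir s = 0.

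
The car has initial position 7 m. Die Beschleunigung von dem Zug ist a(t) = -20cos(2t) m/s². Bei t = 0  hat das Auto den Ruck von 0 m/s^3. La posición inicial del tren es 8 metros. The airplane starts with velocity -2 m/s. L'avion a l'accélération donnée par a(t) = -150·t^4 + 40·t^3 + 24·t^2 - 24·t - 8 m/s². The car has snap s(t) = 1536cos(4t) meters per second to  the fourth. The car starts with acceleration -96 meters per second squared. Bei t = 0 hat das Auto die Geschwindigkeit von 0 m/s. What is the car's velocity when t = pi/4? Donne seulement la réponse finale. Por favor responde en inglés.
The answer is 0.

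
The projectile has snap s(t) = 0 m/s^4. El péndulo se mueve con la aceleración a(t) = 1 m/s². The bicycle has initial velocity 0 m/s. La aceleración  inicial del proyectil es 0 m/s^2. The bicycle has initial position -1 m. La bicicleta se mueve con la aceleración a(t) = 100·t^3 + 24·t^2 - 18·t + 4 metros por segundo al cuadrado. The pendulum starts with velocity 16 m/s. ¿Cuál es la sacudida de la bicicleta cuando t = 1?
Partiendo de la aceleración a(t) = 100·t^3 + 24·t^2 - 18·t + 4, tomamos 1 derivada. Derivando la aceleración, obtenemos la sacudida: j(t) = 300·t^2 + 48·t - 18. Tenemos la sacudida j(t) = 300·t^2 + 48·t - 18. Sustituyendo t = 1: j(1) = 330.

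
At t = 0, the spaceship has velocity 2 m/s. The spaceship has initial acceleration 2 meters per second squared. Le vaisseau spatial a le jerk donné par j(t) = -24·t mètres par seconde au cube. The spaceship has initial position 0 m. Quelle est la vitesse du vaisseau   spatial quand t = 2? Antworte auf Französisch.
Nous devons intégrer notre équation du jerk j(t) = -24·t 2 fois. L'intégrale du jerk, avec a(0) = 2, donne l'accélération: a(t) = 2 - 12·t^2. La primitive de l'accélération est la vitesse. En utilisant v(0) = 2, nous obtenons v(t) = -4·t^3 + 2·t + 2. Nous avons la vitesse v(t) = -4·t^3 + 2·t + 2. En substituant t = 2: v(2) = -26.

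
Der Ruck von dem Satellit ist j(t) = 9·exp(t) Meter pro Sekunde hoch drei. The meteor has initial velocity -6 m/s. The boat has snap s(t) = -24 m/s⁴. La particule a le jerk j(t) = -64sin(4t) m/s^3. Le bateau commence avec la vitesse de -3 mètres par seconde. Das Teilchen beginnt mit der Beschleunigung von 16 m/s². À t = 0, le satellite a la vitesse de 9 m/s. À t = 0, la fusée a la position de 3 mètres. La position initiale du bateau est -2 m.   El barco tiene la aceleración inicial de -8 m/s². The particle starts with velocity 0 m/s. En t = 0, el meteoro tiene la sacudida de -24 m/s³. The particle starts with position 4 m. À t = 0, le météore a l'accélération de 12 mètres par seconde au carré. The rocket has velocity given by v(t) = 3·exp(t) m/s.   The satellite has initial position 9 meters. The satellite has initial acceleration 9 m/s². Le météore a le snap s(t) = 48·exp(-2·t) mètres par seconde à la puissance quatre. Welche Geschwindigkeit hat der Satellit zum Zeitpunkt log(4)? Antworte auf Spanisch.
Necesitamos integrar nuestra ecuación de la sacudida j(t) = 9·exp(t) 2 veces. La integral de la sacudida es la aceleración. Usando a(0) = 9, obtenemos a(t) = 9·exp(t). Tomando ∫a(t)dt y aplicando v(0) = 9, encontramos v(t) = 9·exp(t). Tenemos la velocidad v(t) = 9·exp(t). Sustituyendo t = log(4): v(log(4)) = 36.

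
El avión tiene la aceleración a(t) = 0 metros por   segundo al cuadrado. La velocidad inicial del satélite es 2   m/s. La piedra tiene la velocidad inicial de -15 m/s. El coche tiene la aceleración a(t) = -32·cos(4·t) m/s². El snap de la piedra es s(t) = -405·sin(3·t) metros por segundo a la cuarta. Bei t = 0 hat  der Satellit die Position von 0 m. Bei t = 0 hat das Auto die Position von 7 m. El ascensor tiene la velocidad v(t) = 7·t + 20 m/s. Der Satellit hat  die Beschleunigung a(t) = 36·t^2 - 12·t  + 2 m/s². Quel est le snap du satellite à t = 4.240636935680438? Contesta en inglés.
Starting from acceleration a(t) = 36·t^2 - 12·t + 2, we take 2 derivatives. Taking d/dt of a(t), we find j(t) = 72·t - 12. Taking d/dt of j(t), we find s(t) = 72. From the given snap equation s(t) = 72, we substitute t = 4.240636935680438 to get s = 72.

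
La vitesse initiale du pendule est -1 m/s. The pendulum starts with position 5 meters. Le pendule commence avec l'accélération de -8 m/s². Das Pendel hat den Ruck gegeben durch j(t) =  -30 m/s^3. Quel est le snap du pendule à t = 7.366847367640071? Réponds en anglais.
We must differentiate our jerk equation j(t) = -30 1 time. Taking d/dt of j(t), we find s(t) = 0. Using s(t) = 0 and substituting t = 7.366847367640071, we find s = 0.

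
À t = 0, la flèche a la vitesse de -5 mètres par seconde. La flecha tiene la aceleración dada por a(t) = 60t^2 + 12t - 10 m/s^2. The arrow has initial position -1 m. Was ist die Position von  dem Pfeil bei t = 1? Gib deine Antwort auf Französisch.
Nous devons intégrer notre équation de l'accélération a(t) = 60·t^2 + 12·t - 10 2 fois. En intégrant l'accélération et en utilisant la condition initiale v(0) = -5, nous obtenons v(t) = 20·t^3 + 6·t^2 - 10·t - 5. La primitive de la vitesse, avec x(0) = -1, donne la position: x(t) = 5·t^4 + 2·t^3 - 5·t^2 - 5·t - 1. En utilisant x(t) = 5·t^4 + 2·t^3 - 5·t^2 - 5·t - 1 et en substituant t = 1, nous trouvons x = -4.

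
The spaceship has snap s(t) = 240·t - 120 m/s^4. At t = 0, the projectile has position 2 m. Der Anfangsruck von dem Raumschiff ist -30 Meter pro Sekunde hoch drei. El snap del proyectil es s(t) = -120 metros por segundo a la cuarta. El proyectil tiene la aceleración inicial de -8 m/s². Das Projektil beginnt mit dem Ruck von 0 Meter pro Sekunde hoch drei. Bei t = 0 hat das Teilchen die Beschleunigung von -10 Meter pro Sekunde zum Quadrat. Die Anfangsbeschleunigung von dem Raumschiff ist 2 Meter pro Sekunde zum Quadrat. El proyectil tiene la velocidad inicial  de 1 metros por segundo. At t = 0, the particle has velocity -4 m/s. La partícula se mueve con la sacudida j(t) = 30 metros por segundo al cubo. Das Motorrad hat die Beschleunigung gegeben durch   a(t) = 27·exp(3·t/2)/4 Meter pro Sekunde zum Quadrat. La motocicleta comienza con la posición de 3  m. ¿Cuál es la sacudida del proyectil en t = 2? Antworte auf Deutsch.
Wir müssen das Integral unserer Gleichung für den Snap s(t) = -120 1-mal finden. Mit ∫s(t)dt und Anwendung von j(0) = 0, finden wir j(t) = -120·t. Wir haben den Ruck j(t) = -120·t. Durch Einsetzen von t = 2: j(2) = -240.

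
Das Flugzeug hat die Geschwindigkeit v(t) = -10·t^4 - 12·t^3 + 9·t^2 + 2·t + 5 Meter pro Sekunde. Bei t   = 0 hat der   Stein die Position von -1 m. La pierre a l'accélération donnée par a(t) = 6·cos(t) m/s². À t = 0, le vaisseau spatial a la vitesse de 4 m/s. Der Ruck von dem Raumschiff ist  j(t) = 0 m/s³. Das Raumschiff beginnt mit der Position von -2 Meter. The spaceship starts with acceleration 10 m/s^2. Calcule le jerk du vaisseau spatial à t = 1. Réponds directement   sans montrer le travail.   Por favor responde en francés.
j(1) = 0.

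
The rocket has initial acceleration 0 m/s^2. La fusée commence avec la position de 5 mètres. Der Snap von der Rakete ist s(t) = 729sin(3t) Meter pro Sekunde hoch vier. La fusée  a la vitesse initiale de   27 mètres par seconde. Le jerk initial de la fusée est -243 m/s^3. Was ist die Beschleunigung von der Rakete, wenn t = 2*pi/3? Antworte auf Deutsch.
Wir müssen das Integral unserer Gleichung für den Snap s(t) = 729·sin(3·t) 2-mal finden. Mit ∫s(t)dt und Anwendung von j(0) = -243, finden wir j(t) = -243·cos(3·t). Das Integral von dem Ruck ist die Beschleunigung. Mit a(0) = 0 erhalten wir a(t) = -81·sin(3·t). Aus der Gleichung für die Beschleunigung a(t) = -81·sin(3·t), setzen wir t = 2*pi/3 ein und erhalten a = 0.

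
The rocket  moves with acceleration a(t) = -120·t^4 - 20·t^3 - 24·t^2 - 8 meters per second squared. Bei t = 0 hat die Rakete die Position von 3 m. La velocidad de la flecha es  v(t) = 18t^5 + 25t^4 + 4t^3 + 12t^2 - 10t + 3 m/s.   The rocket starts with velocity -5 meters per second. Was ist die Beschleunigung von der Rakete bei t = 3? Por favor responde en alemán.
Aus der Gleichung für die Beschleunigung a(t) = -120·t^4 - 20·t^3 - 24·t^2 - 8, setzen wir t = 3 ein und erhalten a = -10484.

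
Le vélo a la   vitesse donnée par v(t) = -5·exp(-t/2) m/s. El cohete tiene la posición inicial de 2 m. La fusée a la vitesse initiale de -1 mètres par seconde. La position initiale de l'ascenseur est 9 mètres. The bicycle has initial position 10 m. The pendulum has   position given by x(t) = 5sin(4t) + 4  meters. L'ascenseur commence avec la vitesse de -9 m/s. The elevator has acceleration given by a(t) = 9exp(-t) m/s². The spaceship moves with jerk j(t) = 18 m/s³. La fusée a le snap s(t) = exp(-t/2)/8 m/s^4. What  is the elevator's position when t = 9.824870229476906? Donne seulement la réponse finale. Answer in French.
La réponse est 0.000486805619997374.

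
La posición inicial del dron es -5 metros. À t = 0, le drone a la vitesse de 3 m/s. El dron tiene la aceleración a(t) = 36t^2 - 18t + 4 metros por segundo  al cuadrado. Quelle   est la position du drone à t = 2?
Pour résoudre ceci, nous devons prendre 2 primitives de notre équation de l'accélération a(t) = 36·t^2 - 18·t + 4. En prenant ∫a(t)dt et en appliquant v(0) = 3, nous trouvons v(t) = 12·t^3 - 9·t^2 + 4·t + 3. En prenant ∫v(t)dt et en appliquant x(0) = -5, nous trouvons x(t) = 3·t^4 - 3·t^3 + 2·t^2 + 3·t - 5. En utilisant x(t) = 3·t^4 - 3·t^3 + 2·t^2 + 3·t - 5 et en substituant t = 2, nous trouvons x = 33.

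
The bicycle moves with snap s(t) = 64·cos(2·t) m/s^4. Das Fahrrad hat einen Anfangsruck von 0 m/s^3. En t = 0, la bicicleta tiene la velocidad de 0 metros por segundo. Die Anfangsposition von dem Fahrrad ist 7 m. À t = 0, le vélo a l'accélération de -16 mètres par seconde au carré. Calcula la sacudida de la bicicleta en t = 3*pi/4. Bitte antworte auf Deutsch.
Wir müssen das Integral unserer Gleichung für den Snap s(t) = 64·cos(2·t) 1-mal finden. Das Integral von dem Snap, mit j(0) = 0, ergibt den Ruck: j(t) = 32·sin(2·t). Wir haben den Ruck j(t) = 32·sin(2·t). Durch Einsetzen von t = 3*pi/4: j(3*pi/4) = -32.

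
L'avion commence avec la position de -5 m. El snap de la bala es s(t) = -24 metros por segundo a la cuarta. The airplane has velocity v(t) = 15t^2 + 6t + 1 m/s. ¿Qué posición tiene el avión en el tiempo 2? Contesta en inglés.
To find the answer, we compute 1 antiderivative of v(t) = 15·t^2 + 6·t + 1. Integrating velocity and using the initial condition x(0) = -5, we get x(t) = 5·t^3 + 3·t^2 + t - 5. Using x(t) = 5·t^3 + 3·t^2 + t - 5 and substituting t = 2, we find x = 49.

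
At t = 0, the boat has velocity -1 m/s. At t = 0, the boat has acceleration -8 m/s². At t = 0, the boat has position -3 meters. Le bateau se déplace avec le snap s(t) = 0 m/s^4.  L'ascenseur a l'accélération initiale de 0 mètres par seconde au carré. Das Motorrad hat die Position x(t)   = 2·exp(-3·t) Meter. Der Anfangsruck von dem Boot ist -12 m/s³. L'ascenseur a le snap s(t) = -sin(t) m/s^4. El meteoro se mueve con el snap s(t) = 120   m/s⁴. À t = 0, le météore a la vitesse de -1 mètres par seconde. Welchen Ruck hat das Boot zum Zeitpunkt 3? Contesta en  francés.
En partant du snap s(t) = 0, nous prenons 1 intégrale. La primitive du snap est le jerk. En utilisant j(0) = -12, nous obtenons j(t) = -12. De l'équation du jerk j(t) = -12, nous substituons t = 3 pour obtenir j = -12.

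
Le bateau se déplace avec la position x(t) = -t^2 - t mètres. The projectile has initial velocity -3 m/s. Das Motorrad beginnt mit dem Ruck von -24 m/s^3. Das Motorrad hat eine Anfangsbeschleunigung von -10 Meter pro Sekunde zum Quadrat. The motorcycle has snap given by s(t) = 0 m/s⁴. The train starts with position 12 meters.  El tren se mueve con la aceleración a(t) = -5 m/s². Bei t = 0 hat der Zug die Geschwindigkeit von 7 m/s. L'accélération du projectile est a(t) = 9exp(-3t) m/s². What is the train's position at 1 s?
We need to integrate our acceleration equation a(t) = -5 2 times. The antiderivative of acceleration, with v(0) = 7, gives velocity: v(t) = 7 - 5·t. Taking ∫v(t)dt and applying x(0) = 12, we find x(t) = -5·t^2/2 + 7·t + 12. From the given position equation x(t) = -5·t^2/2 + 7·t + 12, we substitute t = 1 to get x = 33/2.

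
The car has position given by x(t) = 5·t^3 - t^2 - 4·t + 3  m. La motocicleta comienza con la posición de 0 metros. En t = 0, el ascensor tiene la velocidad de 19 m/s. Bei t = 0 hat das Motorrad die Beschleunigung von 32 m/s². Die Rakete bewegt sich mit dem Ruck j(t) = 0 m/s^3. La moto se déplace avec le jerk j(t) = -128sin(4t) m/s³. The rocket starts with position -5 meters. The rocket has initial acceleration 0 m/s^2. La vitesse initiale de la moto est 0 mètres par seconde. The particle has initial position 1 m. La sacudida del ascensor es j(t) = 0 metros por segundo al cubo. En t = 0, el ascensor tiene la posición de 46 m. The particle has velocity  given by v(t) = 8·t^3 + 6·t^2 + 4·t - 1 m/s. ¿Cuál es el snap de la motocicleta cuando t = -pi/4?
Para resolver esto, necesitamos tomar 1 derivada de nuestra ecuación de la sacudida j(t) = -128·sin(4·t). Derivando la sacudida, obtenemos el snap: s(t) = -512·cos(4·t). Usando s(t) = -512·cos(4·t) y sustituyendo t = -pi/4, encontramos s = 512.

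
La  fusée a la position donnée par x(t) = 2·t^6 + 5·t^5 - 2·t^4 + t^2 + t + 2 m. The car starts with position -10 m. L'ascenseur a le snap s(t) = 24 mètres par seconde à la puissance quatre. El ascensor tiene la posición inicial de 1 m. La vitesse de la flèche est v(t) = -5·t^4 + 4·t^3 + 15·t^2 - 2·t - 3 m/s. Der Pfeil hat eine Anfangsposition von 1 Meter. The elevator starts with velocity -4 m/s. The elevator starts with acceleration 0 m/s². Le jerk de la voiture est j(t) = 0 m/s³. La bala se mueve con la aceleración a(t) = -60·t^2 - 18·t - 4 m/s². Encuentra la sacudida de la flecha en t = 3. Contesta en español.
Partiendo de la velocidad v(t) = -5·t^4 + 4·t^3 + 15·t^2 - 2·t - 3, tomamos 2 derivadas. Tomando d/dt de v(t), encontramos a(t) = -20·t^3 + 12·t^2 + 30·t - 2. Derivando la aceleración, obtenemos la sacudida: j(t) = -60·t^2 + 24·t + 30. Usando j(t) = -60·t^2 + 24·t + 30 y sustituyendo t = 3, encontramos j = -438.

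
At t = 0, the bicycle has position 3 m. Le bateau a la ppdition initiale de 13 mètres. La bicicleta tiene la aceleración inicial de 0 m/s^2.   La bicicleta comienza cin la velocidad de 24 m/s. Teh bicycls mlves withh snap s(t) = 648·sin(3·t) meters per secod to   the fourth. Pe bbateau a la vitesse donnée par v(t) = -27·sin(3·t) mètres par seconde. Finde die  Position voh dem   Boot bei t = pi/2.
Ausgehend von der Geschwindigkeit v(t) = -27·sin(3·t), nehmen wir 1 Integral. Die Stammfunktion von der Geschwindigkeit ist die Position. Mit x(0) = 13 erhalten wir x(t) = 9·cos(3·t) + 4. Mit x(t) = 9·cos(3·t) + 4 und Einsetzen von t = pi/2, finden wir x = 4.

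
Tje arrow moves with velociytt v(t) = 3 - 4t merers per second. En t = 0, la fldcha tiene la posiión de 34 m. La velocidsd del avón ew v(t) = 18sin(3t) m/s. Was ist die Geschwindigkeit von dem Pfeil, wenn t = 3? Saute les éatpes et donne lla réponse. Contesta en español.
v(3) = -9.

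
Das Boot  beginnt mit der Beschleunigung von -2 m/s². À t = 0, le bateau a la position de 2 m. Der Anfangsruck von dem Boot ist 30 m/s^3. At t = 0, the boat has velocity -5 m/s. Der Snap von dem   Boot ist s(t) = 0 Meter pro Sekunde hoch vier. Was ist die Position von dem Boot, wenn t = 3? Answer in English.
We must find the integral of our snap equation s(t) = 0 4 times. Finding the antiderivative of s(t) and using j(0) = 30: j(t) = 30. The antiderivative of jerk is acceleration. Using a(0) = -2, we get a(t) = 30·t - 2. Taking ∫a(t)dt and applying v(0) = -5, we find v(t) = 15·t^2 - 2·t - 5. Integrating velocity and using the initial condition x(0) = 2, we get x(t) = 5·t^3 - t^2 - 5·t + 2. We have position x(t) = 5·t^3 - t^2 - 5·t + 2. Substituting t = 3: x(3) = 113.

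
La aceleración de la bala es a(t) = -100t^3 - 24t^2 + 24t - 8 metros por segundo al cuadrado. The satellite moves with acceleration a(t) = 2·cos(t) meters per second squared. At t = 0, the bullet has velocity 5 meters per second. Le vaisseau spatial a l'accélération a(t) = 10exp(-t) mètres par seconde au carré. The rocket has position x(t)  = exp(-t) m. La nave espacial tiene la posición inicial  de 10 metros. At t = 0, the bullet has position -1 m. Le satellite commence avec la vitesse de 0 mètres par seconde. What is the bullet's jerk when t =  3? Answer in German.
Ausgehend von der Beschleunigung a(t) = -100·t^3 - 24·t^2 + 24·t - 8, nehmen wir 1 Ableitung. Die Ableitung von der Beschleunigung ergibt den Ruck: j(t) = -300·t^2 - 48·t + 24. Aus der Gleichung für den Ruck j(t) = -300·t^2 - 48·t + 24, setzen wir t = 3 ein und erhalten j = -2820.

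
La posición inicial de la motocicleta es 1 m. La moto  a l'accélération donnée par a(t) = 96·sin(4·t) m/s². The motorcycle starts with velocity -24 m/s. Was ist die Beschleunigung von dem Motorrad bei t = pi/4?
Aus der Gleichung für die Beschleunigung a(t) = 96·sin(4·t), setzen wir t = pi/4 ein und erhalten a = 0.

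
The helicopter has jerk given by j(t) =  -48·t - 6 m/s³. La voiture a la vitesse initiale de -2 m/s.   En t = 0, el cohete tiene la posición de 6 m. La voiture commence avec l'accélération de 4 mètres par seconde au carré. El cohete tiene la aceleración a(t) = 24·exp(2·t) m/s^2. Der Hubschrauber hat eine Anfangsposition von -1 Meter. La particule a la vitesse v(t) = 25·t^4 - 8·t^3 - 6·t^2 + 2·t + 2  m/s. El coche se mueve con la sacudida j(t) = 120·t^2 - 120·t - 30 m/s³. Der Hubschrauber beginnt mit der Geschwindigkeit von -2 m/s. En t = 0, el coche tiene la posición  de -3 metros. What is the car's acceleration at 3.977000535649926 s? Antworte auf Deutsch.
Ausgehend von dem Ruck j(t) = 120·t^2 - 120·t - 30, nehmen wir 1 Stammfunktion. Das Integral von dem Ruck, mit a(0) = 4, ergibt die Beschleunigung: a(t) = 40·t^3 - 60·t^2 - 30·t + 4. Wir haben die Beschleunigung a(t) = 40·t^3 - 60·t^2 - 30·t + 4. Durch Einsetzen von t = 3.977000535649926: a(3.977000535649926) = 1451.79243827176.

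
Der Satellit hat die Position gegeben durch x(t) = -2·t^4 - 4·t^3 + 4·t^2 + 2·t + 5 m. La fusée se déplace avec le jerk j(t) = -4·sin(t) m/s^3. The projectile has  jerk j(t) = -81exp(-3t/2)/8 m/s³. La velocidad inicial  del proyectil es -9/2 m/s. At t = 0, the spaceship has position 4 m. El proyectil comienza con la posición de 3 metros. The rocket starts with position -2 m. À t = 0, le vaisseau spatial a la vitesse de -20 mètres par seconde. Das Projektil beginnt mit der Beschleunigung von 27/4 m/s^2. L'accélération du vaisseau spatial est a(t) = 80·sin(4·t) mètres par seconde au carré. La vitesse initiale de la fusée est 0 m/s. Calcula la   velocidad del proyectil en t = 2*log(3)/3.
Para resolver esto, necesitamos tomar 2 antiderivadas de nuestra ecuación de la sacudida j(t) = -81·exp(-3·t/2)/8. Integrando la sacudida y usando la condición inicial a(0) = 27/4, obtenemos a(t) = 27·exp(-3·t/2)/4. Tomando ∫a(t)dt y aplicando v(0) = -9/2, encontramos v(t) = -9·exp(-3·t/2)/2. De la ecuación de la velocidad v(t) = -9·exp(-3·t/2)/2, sustituimos t = 2*log(3)/3 para obtener v = -3/2.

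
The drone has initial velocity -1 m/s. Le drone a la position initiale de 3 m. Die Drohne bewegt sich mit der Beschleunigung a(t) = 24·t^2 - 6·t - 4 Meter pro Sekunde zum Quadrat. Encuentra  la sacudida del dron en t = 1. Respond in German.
Um dies zu lösen, müssen wir 1 Ableitung unserer Gleichung für die Beschleunigung a(t) = 24·t^2 - 6·t - 4 nehmen. Die Ableitung von der Beschleunigung ergibt den Ruck: j(t) = 48·t - 6. Aus der Gleichung für den Ruck j(t) = 48·t - 6, setzen wir t = 1 ein und erhalten j = 42.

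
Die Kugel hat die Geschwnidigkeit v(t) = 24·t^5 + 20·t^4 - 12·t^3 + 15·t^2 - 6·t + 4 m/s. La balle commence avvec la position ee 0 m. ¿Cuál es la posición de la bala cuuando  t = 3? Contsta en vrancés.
Nous devons trouver l'intégrale de notre équation de la vitesse v(t) = 24·t^5 + 20·t^4 - 12·t^3 + 15·t^2 - 6·t + 4 1 fois. En intégrant la vitesse et en utilisant la condition initiale x(0) = 0, nous obtenons x(t) = 4·t^6 + 4·t^5 - 3·t^4 + 5·t^3 - 3·t^2 + 4·t. En utilisant x(t) = 4·t^6 + 4·t^5 - 3·t^4 + 5·t^3 - 3·t^2 + 4·t et en substituant t = 3, nous trouvons x = 3765.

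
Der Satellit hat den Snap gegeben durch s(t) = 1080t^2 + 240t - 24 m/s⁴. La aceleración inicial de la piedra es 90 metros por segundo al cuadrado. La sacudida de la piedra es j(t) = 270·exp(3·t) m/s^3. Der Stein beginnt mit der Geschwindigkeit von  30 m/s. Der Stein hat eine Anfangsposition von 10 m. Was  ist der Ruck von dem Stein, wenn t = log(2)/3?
Mit j(t) = 270·exp(3·t) und Einsetzen von t = log(2)/3, finden wir j = 540.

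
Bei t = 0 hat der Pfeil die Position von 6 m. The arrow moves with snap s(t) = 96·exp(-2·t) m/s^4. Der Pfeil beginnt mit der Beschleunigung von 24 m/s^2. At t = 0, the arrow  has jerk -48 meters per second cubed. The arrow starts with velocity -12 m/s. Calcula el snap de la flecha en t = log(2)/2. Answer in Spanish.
Tenemos el snap s(t) = 96·exp(-2·t). Sustituyendo t = log(2)/2: s(log(2)/2) = 48.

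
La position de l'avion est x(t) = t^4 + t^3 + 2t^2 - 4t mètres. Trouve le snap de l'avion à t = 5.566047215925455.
Nous devons dériver notre équation de la position x(t) = t^4 + t^3 + 2·t^2 - 4·t 4 fois. En prenant d/dt de x(t), nous trouvons v(t) = 4·t^3 + 3·t^2 + 4·t - 4. La dérivée de la vitesse donne l'accélération: a(t) = 12·t^2 + 6·t + 4. La dérivée de l'accélération donne le jerk: j(t) = 24·t + 6. En prenant d/dt de j(t), nous trouvons s(t) = 24. Nous avons le snap s(t) = 24. En substituant t = 5.566047215925455: s(5.566047215925455) = 24.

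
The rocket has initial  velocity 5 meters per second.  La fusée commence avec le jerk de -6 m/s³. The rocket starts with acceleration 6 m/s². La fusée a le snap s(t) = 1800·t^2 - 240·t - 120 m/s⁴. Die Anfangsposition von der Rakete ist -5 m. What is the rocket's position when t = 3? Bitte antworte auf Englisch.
We need to integrate our snap equation s(t) = 1800·t^2 - 240·t - 120 4 times. Taking ∫s(t)dt and applying j(0) = -6, we find j(t) = 600·t^3 - 120·t^2 - 120·t - 6. Integrating jerk and using the initial condition a(0) = 6, we get a(t) = 150·t^4 - 40·t^3 - 60·t^2 - 6·t + 6. The antiderivative of acceleration is velocity. Using v(0) = 5, we get v(t) = 30·t^5 - 10·t^4 - 20·t^3 - 3·t^2 + 6·t + 5. Integrating velocity and using the initial condition x(0) = -5, we get x(t) = 5·t^6 - 2·t^5 - 5·t^4 - t^3 + 3·t^2 + 5·t - 5. Using x(t) = 5·t^6 - 2·t^5 - 5·t^4 - t^3 + 3·t^2 + 5·t - 5 and substituting t = 3, we find x = 2764.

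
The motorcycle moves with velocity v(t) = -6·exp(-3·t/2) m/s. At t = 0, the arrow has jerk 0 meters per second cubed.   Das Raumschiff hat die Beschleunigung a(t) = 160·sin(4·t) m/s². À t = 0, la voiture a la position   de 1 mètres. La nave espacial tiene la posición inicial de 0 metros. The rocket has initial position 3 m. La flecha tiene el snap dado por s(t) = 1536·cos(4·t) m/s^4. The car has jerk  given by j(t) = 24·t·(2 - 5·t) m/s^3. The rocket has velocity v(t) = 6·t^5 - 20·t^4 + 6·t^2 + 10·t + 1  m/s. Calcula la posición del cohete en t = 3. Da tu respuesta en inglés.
We must find the integral of our velocity equation v(t) = 6·t^5 - 20·t^4 + 6·t^2 + 10·t + 1 1 time. Taking ∫v(t)dt and applying x(0) = 3, we find x(t) = t^6 - 4·t^5 + 2·t^3 + 5·t^2 + t + 3. From the given position equation x(t) = t^6 - 4·t^5 + 2·t^3 + 5·t^2 + t + 3, we substitute t = 3 to get x = -138.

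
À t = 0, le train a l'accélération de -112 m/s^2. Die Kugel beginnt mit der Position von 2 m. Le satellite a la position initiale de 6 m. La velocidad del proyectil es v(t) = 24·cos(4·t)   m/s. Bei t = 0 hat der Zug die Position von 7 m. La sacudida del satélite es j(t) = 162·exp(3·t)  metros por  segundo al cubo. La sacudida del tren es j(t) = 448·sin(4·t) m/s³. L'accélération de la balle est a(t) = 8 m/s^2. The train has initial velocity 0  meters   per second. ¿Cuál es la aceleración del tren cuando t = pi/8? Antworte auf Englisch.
We need to integrate our jerk equation j(t) = 448·sin(4·t) 1 time. Finding the antiderivative of j(t) and using a(0) = -112: a(t) = -112·cos(4·t). From the given acceleration equation a(t) = -112·cos(4·t), we substitute t = pi/8 to get a = 0.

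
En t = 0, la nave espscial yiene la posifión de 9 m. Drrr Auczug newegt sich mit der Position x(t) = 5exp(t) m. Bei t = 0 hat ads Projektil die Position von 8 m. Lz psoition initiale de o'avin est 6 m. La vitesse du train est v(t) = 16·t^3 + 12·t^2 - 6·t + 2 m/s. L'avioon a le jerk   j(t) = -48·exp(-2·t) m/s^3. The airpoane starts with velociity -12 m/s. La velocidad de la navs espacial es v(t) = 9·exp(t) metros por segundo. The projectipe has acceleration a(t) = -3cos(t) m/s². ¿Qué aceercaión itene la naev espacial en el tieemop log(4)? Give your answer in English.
Starting from velocity v(t) = 9·exp(t), we take 1 derivative. Taking d/dt of v(t), we find a(t) = 9·exp(t). From the given acceleration equation a(t) = 9·exp(t), we substitute t = log(4) to get a = 36.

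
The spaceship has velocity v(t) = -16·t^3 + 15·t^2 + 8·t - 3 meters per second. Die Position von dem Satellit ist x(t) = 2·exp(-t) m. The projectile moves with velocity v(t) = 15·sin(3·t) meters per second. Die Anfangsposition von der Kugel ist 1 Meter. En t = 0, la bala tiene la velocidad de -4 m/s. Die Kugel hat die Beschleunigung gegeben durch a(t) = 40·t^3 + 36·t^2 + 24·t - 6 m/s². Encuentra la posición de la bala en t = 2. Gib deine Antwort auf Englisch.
Starting from acceleration a(t) = 40·t^3 + 36·t^2 + 24·t - 6, we take 2 antiderivatives. The antiderivative of acceleration, with v(0) = -4, gives velocity: v(t) = 10·t^4 + 12·t^3 + 12·t^2 - 6·t - 4. The integral of velocity is position. Using x(0) = 1, we get x(t) = 2·t^5 + 3·t^4 + 4·t^3 - 3·t^2 - 4·t + 1. Using x(t) = 2·t^5 + 3·t^4 + 4·t^3 - 3·t^2 - 4·t + 1 and substituting t = 2, we find x = 125.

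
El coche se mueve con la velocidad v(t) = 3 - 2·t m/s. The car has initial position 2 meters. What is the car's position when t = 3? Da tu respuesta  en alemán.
Wir müssen unsere Gleichung für die Geschwindigkeit v(t) = 3 - 2·t 1-mal integrieren. Mit ∫v(t)dt und Anwendung von x(0) = 2, finden wir x(t) = -t^2 + 3·t + 2. Aus der Gleichung für die Position x(t) = -t^2 + 3·t + 2, setzen wir t = 3 ein und erhalten x = 2.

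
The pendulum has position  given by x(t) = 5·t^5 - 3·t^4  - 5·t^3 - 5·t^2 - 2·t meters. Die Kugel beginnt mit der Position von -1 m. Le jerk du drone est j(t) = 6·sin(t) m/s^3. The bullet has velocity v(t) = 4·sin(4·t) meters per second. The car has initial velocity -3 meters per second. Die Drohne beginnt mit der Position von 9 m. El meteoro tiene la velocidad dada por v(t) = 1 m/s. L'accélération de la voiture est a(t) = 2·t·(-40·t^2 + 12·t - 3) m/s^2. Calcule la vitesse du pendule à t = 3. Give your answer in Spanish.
Debemos derivar nuestra ecuación de la posición x(t) = 5·t^5 - 3·t^4 - 5·t^3 - 5·t^2 - 2·t 1 vez. Derivando la posición, obtenemos la velocidad: v(t) = 25·t^4 - 12·t^3 - 15·t^2 - 10·t - 2. Usando v(t) = 25·t^4 - 12·t^3 - 15·t^2 - 10·t - 2 y sustituyendo t = 3, encontramos v = 1534.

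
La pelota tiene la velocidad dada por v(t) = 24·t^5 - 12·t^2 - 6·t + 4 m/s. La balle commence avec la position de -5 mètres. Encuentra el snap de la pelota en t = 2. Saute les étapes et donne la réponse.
El snap en t = 2 es s = 5760.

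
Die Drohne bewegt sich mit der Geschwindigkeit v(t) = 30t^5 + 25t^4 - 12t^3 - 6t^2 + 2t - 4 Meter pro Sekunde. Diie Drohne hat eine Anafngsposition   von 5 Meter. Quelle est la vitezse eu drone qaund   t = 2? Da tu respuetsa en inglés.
Using v(t) = 30·t^5 + 25·t^4 - 12·t^3 - 6·t^2 + 2·t - 4 and substituting t = 2, we find v = 1240.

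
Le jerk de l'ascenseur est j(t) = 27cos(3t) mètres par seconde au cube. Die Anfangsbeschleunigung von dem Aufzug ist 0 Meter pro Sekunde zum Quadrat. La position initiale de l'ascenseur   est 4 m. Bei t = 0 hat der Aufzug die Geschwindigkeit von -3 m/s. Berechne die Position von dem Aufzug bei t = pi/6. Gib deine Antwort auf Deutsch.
Um dies zu lösen, müssen wir 3 Integrale unserer Gleichung für den Ruck j(t) = 27·cos(3·t) finden. Durch Integration von dem Ruck und Verwendung der Anfangsbedingung a(0) = 0, erhalten wir a(t) = 9·sin(3·t). Das Integral von der Beschleunigung, mit v(0) = -3, ergibt die Geschwindigkeit: v(t) = -3·cos(3·t). Das Integral von der Geschwindigkeit ist die Position. Mit x(0) = 4 erhalten wir x(t) = 4 - sin(3·t). Aus der Gleichung für die Position x(t) = 4 - sin(3·t), setzen wir t = pi/6 ein und erhalten x = 3.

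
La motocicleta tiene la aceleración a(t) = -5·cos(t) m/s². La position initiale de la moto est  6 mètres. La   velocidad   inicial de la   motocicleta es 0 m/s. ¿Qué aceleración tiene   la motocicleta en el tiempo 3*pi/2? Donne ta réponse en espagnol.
Usando a(t) = -5·cos(t) y sustituyendo t = 3*pi/2, encontramos a = 0.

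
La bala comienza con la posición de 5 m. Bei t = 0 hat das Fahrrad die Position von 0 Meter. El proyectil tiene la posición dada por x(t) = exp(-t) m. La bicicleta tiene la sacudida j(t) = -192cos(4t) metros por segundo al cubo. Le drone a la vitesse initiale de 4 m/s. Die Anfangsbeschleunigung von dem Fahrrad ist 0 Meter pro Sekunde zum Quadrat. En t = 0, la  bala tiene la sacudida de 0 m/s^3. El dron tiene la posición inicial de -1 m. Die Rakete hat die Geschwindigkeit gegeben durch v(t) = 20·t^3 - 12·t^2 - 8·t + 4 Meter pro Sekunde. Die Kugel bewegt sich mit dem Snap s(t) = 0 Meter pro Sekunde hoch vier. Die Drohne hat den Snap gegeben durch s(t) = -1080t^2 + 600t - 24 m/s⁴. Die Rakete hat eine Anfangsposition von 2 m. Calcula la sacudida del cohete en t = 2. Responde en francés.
En partant de la vitesse v(t) = 20·t^3 - 12·t^2 - 8·t + 4, nous prenons 2 dérivées. En dérivant la vitesse, nous obtenons l'accélération: a(t) = 60·t^2 - 24·t - 8. En dérivant l'accélération, nous obtenons le jerk: j(t) = 120·t - 24. Nous avons le jerk j(t) = 120·t - 24. En substituant t = 2: j(2) = 216.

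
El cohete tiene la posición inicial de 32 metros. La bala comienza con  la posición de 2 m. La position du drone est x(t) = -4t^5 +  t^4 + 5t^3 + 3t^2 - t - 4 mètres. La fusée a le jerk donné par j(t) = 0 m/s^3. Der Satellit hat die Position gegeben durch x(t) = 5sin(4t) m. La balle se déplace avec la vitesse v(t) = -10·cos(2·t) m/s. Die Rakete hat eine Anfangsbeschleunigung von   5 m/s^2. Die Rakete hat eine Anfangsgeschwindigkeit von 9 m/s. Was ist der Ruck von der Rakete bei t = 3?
Mit j(t) = 0 und Einsetzen von t = 3, finden wir j = 0.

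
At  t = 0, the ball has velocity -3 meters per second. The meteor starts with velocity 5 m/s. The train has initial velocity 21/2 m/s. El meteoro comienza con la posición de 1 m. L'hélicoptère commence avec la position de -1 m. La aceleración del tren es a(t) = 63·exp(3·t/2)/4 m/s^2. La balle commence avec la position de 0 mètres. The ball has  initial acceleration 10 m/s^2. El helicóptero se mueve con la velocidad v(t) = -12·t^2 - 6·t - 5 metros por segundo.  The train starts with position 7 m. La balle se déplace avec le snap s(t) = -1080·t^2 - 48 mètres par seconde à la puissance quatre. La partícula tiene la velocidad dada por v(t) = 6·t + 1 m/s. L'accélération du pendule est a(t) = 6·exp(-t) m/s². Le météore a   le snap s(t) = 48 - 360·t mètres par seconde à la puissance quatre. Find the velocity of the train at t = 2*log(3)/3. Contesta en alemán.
Um dies zu lösen, müssen wir 1 Stammfunktion unserer Gleichung für die Beschleunigung a(t) = 63·exp(3·t/2)/4 finden. Die Stammfunktion von der Beschleunigung ist die Geschwindigkeit. Mit v(0) = 21/2 erhalten wir v(t) = 21·exp(3·t/2)/2. Mit v(t) = 21·exp(3·t/2)/2 und Einsetzen von t = 2*log(3)/3, finden wir v = 63/2.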